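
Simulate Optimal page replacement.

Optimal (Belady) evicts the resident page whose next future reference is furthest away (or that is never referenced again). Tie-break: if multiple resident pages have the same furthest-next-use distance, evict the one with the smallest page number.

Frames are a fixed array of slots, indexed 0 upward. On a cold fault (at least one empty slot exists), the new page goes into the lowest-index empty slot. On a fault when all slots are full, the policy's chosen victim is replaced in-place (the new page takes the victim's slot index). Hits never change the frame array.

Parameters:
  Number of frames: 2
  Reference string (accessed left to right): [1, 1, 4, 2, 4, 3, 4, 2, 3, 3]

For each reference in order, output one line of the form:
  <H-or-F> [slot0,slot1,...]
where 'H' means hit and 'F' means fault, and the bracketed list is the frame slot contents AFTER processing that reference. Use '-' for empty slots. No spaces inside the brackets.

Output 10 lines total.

F [1,-]
H [1,-]
F [1,4]
F [2,4]
H [2,4]
F [3,4]
H [3,4]
F [3,2]
H [3,2]
H [3,2]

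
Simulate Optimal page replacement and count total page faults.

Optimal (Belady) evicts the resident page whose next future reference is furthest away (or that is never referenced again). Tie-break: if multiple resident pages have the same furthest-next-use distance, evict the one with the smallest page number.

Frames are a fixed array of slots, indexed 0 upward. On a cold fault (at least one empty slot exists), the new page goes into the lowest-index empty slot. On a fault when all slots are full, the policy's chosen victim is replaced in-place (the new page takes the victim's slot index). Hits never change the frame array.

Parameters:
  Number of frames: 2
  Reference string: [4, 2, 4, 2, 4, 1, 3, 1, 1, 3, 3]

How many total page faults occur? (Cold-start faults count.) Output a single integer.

Answer: 4

Derivation:
Step 0: ref 4 → FAULT, frames=[4,-]
Step 1: ref 2 → FAULT, frames=[4,2]
Step 2: ref 4 → HIT, frames=[4,2]
Step 3: ref 2 → HIT, frames=[4,2]
Step 4: ref 4 → HIT, frames=[4,2]
Step 5: ref 1 → FAULT (evict 2), frames=[4,1]
Step 6: ref 3 → FAULT (evict 4), frames=[3,1]
Step 7: ref 1 → HIT, frames=[3,1]
Step 8: ref 1 → HIT, frames=[3,1]
Step 9: ref 3 → HIT, frames=[3,1]
Step 10: ref 3 → HIT, frames=[3,1]
Total faults: 4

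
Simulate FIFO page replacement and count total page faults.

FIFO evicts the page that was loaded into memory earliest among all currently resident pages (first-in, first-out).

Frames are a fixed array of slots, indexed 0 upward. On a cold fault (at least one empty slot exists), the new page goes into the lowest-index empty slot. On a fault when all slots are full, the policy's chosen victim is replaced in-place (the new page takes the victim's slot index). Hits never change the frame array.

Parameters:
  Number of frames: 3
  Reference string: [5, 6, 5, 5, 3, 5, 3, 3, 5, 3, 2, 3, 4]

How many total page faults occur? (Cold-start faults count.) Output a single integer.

Answer: 5

Derivation:
Step 0: ref 5 → FAULT, frames=[5,-,-]
Step 1: ref 6 → FAULT, frames=[5,6,-]
Step 2: ref 5 → HIT, frames=[5,6,-]
Step 3: ref 5 → HIT, frames=[5,6,-]
Step 4: ref 3 → FAULT, frames=[5,6,3]
Step 5: ref 5 → HIT, frames=[5,6,3]
Step 6: ref 3 → HIT, frames=[5,6,3]
Step 7: ref 3 → HIT, frames=[5,6,3]
Step 8: ref 5 → HIT, frames=[5,6,3]
Step 9: ref 3 → HIT, frames=[5,6,3]
Step 10: ref 2 → FAULT (evict 5), frames=[2,6,3]
Step 11: ref 3 → HIT, frames=[2,6,3]
Step 12: ref 4 → FAULT (evict 6), frames=[2,4,3]
Total faults: 5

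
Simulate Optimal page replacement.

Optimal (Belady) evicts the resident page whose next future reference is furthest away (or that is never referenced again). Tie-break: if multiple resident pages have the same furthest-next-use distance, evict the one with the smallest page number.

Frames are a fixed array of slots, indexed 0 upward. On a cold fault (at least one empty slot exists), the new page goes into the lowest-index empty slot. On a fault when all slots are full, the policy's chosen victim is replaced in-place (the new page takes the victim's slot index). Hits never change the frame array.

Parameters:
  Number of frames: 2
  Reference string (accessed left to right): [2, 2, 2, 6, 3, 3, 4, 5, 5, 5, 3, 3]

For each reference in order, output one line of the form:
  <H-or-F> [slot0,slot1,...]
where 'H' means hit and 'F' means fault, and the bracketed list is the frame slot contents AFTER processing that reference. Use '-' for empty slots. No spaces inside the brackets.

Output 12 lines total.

F [2,-]
H [2,-]
H [2,-]
F [2,6]
F [3,6]
H [3,6]
F [3,4]
F [3,5]
H [3,5]
H [3,5]
H [3,5]
H [3,5]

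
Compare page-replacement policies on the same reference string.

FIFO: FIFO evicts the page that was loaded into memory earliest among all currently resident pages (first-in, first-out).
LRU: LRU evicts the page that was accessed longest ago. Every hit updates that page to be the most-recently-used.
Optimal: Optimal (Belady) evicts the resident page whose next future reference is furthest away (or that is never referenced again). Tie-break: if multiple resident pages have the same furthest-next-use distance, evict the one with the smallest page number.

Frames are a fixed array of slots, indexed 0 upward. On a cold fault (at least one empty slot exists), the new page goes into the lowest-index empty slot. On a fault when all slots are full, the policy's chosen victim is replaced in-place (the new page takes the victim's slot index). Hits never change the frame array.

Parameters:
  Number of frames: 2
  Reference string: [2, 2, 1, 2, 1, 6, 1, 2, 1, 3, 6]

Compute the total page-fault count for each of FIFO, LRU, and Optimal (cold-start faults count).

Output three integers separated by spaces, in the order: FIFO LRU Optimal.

--- FIFO ---
  step 0: ref 2 -> FAULT, frames=[2,-] (faults so far: 1)
  step 1: ref 2 -> HIT, frames=[2,-] (faults so far: 1)
  step 2: ref 1 -> FAULT, frames=[2,1] (faults so far: 2)
  step 3: ref 2 -> HIT, frames=[2,1] (faults so far: 2)
  step 4: ref 1 -> HIT, frames=[2,1] (faults so far: 2)
  step 5: ref 6 -> FAULT, evict 2, frames=[6,1] (faults so far: 3)
  step 6: ref 1 -> HIT, frames=[6,1] (faults so far: 3)
  step 7: ref 2 -> FAULT, evict 1, frames=[6,2] (faults so far: 4)
  step 8: ref 1 -> FAULT, evict 6, frames=[1,2] (faults so far: 5)
  step 9: ref 3 -> FAULT, evict 2, frames=[1,3] (faults so far: 6)
  step 10: ref 6 -> FAULT, evict 1, frames=[6,3] (faults so far: 7)
  FIFO total faults: 7
--- LRU ---
  step 0: ref 2 -> FAULT, frames=[2,-] (faults so far: 1)
  step 1: ref 2 -> HIT, frames=[2,-] (faults so far: 1)
  step 2: ref 1 -> FAULT, frames=[2,1] (faults so far: 2)
  step 3: ref 2 -> HIT, frames=[2,1] (faults so far: 2)
  step 4: ref 1 -> HIT, frames=[2,1] (faults so far: 2)
  step 5: ref 6 -> FAULT, evict 2, frames=[6,1] (faults so far: 3)
  step 6: ref 1 -> HIT, frames=[6,1] (faults so far: 3)
  step 7: ref 2 -> FAULT, evict 6, frames=[2,1] (faults so far: 4)
  step 8: ref 1 -> HIT, frames=[2,1] (faults so far: 4)
  step 9: ref 3 -> FAULT, evict 2, frames=[3,1] (faults so far: 5)
  step 10: ref 6 -> FAULT, evict 1, frames=[3,6] (faults so far: 6)
  LRU total faults: 6
--- Optimal ---
  step 0: ref 2 -> FAULT, frames=[2,-] (faults so far: 1)
  step 1: ref 2 -> HIT, frames=[2,-] (faults so far: 1)
  step 2: ref 1 -> FAULT, frames=[2,1] (faults so far: 2)
  step 3: ref 2 -> HIT, frames=[2,1] (faults so far: 2)
  step 4: ref 1 -> HIT, frames=[2,1] (faults so far: 2)
  step 5: ref 6 -> FAULT, evict 2, frames=[6,1] (faults so far: 3)
  step 6: ref 1 -> HIT, frames=[6,1] (faults so far: 3)
  step 7: ref 2 -> FAULT, evict 6, frames=[2,1] (faults so far: 4)
  step 8: ref 1 -> HIT, frames=[2,1] (faults so far: 4)
  step 9: ref 3 -> FAULT, evict 1, frames=[2,3] (faults so far: 5)
  step 10: ref 6 -> FAULT, evict 2, frames=[6,3] (faults so far: 6)
  Optimal total faults: 6

Answer: 7 6 6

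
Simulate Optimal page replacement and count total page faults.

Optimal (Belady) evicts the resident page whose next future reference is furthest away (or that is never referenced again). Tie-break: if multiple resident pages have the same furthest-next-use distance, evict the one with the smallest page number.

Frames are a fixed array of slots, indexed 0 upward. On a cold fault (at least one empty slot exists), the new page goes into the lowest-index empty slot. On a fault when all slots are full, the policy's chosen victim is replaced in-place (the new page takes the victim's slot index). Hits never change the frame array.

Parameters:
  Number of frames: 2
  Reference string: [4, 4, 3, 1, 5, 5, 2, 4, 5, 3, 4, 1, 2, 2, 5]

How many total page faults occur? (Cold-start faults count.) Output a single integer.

Answer: 10

Derivation:
Step 0: ref 4 → FAULT, frames=[4,-]
Step 1: ref 4 → HIT, frames=[4,-]
Step 2: ref 3 → FAULT, frames=[4,3]
Step 3: ref 1 → FAULT (evict 3), frames=[4,1]
Step 4: ref 5 → FAULT (evict 1), frames=[4,5]
Step 5: ref 5 → HIT, frames=[4,5]
Step 6: ref 2 → FAULT (evict 5), frames=[4,2]
Step 7: ref 4 → HIT, frames=[4,2]
Step 8: ref 5 → FAULT (evict 2), frames=[4,5]
Step 9: ref 3 → FAULT (evict 5), frames=[4,3]
Step 10: ref 4 → HIT, frames=[4,3]
Step 11: ref 1 → FAULT (evict 3), frames=[4,1]
Step 12: ref 2 → FAULT (evict 1), frames=[4,2]
Step 13: ref 2 → HIT, frames=[4,2]
Step 14: ref 5 → FAULT (evict 2), frames=[4,5]
Total faults: 10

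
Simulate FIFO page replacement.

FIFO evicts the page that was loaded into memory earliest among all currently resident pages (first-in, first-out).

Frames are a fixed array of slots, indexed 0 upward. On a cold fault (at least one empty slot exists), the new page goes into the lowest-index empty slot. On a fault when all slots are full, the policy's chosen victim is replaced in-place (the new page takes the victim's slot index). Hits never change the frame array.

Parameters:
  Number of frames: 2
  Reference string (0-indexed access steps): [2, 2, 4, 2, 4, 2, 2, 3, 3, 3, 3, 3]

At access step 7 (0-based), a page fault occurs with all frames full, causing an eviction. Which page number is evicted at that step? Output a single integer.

Step 0: ref 2 -> FAULT, frames=[2,-]
Step 1: ref 2 -> HIT, frames=[2,-]
Step 2: ref 4 -> FAULT, frames=[2,4]
Step 3: ref 2 -> HIT, frames=[2,4]
Step 4: ref 4 -> HIT, frames=[2,4]
Step 5: ref 2 -> HIT, frames=[2,4]
Step 6: ref 2 -> HIT, frames=[2,4]
Step 7: ref 3 -> FAULT, evict 2, frames=[3,4]
At step 7: evicted page 2

Answer: 2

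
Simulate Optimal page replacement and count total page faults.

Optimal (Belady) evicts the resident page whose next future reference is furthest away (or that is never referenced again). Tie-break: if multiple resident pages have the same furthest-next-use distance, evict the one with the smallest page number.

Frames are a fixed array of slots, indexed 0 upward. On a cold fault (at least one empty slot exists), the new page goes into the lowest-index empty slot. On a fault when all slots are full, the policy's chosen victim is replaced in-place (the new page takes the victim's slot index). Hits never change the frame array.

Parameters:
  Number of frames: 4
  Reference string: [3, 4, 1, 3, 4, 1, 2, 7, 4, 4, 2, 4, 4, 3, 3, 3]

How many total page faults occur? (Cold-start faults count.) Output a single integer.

Step 0: ref 3 → FAULT, frames=[3,-,-,-]
Step 1: ref 4 → FAULT, frames=[3,4,-,-]
Step 2: ref 1 → FAULT, frames=[3,4,1,-]
Step 3: ref 3 → HIT, frames=[3,4,1,-]
Step 4: ref 4 → HIT, frames=[3,4,1,-]
Step 5: ref 1 → HIT, frames=[3,4,1,-]
Step 6: ref 2 → FAULT, frames=[3,4,1,2]
Step 7: ref 7 → FAULT (evict 1), frames=[3,4,7,2]
Step 8: ref 4 → HIT, frames=[3,4,7,2]
Step 9: ref 4 → HIT, frames=[3,4,7,2]
Step 10: ref 2 → HIT, frames=[3,4,7,2]
Step 11: ref 4 → HIT, frames=[3,4,7,2]
Step 12: ref 4 → HIT, frames=[3,4,7,2]
Step 13: ref 3 → HIT, frames=[3,4,7,2]
Step 14: ref 3 → HIT, frames=[3,4,7,2]
Step 15: ref 3 → HIT, frames=[3,4,7,2]
Total faults: 5

Answer: 5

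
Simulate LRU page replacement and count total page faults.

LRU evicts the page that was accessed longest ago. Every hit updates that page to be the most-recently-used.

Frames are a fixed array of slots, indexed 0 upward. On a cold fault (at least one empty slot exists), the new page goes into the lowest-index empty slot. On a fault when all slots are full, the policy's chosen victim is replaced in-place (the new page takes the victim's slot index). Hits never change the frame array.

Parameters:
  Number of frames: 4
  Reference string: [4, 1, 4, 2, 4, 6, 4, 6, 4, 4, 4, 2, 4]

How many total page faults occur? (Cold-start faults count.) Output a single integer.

Answer: 4

Derivation:
Step 0: ref 4 → FAULT, frames=[4,-,-,-]
Step 1: ref 1 → FAULT, frames=[4,1,-,-]
Step 2: ref 4 → HIT, frames=[4,1,-,-]
Step 3: ref 2 → FAULT, frames=[4,1,2,-]
Step 4: ref 4 → HIT, frames=[4,1,2,-]
Step 5: ref 6 → FAULT, frames=[4,1,2,6]
Step 6: ref 4 → HIT, frames=[4,1,2,6]
Step 7: ref 6 → HIT, frames=[4,1,2,6]
Step 8: ref 4 → HIT, frames=[4,1,2,6]
Step 9: ref 4 → HIT, frames=[4,1,2,6]
Step 10: ref 4 → HIT, frames=[4,1,2,6]
Step 11: ref 2 → HIT, frames=[4,1,2,6]
Step 12: ref 4 → HIT, frames=[4,1,2,6]
Total faults: 4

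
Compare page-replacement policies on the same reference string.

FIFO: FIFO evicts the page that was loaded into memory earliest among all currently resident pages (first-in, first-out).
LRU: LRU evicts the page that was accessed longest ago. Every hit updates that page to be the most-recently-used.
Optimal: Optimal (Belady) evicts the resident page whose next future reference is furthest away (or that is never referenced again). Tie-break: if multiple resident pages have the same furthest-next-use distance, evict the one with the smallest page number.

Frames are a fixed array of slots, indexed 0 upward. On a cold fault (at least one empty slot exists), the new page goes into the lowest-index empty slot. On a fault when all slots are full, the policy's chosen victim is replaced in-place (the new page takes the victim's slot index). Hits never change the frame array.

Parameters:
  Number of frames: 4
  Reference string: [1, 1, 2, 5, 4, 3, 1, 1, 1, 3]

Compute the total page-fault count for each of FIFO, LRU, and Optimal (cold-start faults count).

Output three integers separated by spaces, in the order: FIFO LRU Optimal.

Answer: 6 6 5

Derivation:
--- FIFO ---
  step 0: ref 1 -> FAULT, frames=[1,-,-,-] (faults so far: 1)
  step 1: ref 1 -> HIT, frames=[1,-,-,-] (faults so far: 1)
  step 2: ref 2 -> FAULT, frames=[1,2,-,-] (faults so far: 2)
  step 3: ref 5 -> FAULT, frames=[1,2,5,-] (faults so far: 3)
  step 4: ref 4 -> FAULT, frames=[1,2,5,4] (faults so far: 4)
  step 5: ref 3 -> FAULT, evict 1, frames=[3,2,5,4] (faults so far: 5)
  step 6: ref 1 -> FAULT, evict 2, frames=[3,1,5,4] (faults so far: 6)
  step 7: ref 1 -> HIT, frames=[3,1,5,4] (faults so far: 6)
  step 8: ref 1 -> HIT, frames=[3,1,5,4] (faults so far: 6)
  step 9: ref 3 -> HIT, frames=[3,1,5,4] (faults so far: 6)
  FIFO total faults: 6
--- LRU ---
  step 0: ref 1 -> FAULT, frames=[1,-,-,-] (faults so far: 1)
  step 1: ref 1 -> HIT, frames=[1,-,-,-] (faults so far: 1)
  step 2: ref 2 -> FAULT, frames=[1,2,-,-] (faults so far: 2)
  step 3: ref 5 -> FAULT, frames=[1,2,5,-] (faults so far: 3)
  step 4: ref 4 -> FAULT, frames=[1,2,5,4] (faults so far: 4)
  step 5: ref 3 -> FAULT, evict 1, frames=[3,2,5,4] (faults so far: 5)
  step 6: ref 1 -> FAULT, evict 2, frames=[3,1,5,4] (faults so far: 6)
  step 7: ref 1 -> HIT, frames=[3,1,5,4] (faults so far: 6)
  step 8: ref 1 -> HIT, frames=[3,1,5,4] (faults so far: 6)
  step 9: ref 3 -> HIT, frames=[3,1,5,4] (faults so far: 6)
  LRU total faults: 6
--- Optimal ---
  step 0: ref 1 -> FAULT, frames=[1,-,-,-] (faults so far: 1)
  step 1: ref 1 -> HIT, frames=[1,-,-,-] (faults so far: 1)
  step 2: ref 2 -> FAULT, frames=[1,2,-,-] (faults so far: 2)
  step 3: ref 5 -> FAULT, frames=[1,2,5,-] (faults so far: 3)
  step 4: ref 4 -> FAULT, frames=[1,2,5,4] (faults so far: 4)
  step 5: ref 3 -> FAULT, evict 2, frames=[1,3,5,4] (faults so far: 5)
  step 6: ref 1 -> HIT, frames=[1,3,5,4] (faults so far: 5)
  step 7: ref 1 -> HIT, frames=[1,3,5,4] (faults so far: 5)
  step 8: ref 1 -> HIT, frames=[1,3,5,4] (faults so far: 5)
  step 9: ref 3 -> HIT, frames=[1,3,5,4] (faults so far: 5)
  Optimal total faults: 5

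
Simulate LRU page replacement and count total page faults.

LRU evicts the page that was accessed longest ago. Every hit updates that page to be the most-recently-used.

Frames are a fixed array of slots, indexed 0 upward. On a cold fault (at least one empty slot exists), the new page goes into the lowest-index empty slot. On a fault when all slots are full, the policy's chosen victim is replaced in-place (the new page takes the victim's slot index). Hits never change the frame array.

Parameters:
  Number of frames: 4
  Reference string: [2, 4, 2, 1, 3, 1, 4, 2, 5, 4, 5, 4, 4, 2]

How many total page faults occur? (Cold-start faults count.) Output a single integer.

Step 0: ref 2 → FAULT, frames=[2,-,-,-]
Step 1: ref 4 → FAULT, frames=[2,4,-,-]
Step 2: ref 2 → HIT, frames=[2,4,-,-]
Step 3: ref 1 → FAULT, frames=[2,4,1,-]
Step 4: ref 3 → FAULT, frames=[2,4,1,3]
Step 5: ref 1 → HIT, frames=[2,4,1,3]
Step 6: ref 4 → HIT, frames=[2,4,1,3]
Step 7: ref 2 → HIT, frames=[2,4,1,3]
Step 8: ref 5 → FAULT (evict 3), frames=[2,4,1,5]
Step 9: ref 4 → HIT, frames=[2,4,1,5]
Step 10: ref 5 → HIT, frames=[2,4,1,5]
Step 11: ref 4 → HIT, frames=[2,4,1,5]
Step 12: ref 4 → HIT, frames=[2,4,1,5]
Step 13: ref 2 → HIT, frames=[2,4,1,5]
Total faults: 5

Answer: 5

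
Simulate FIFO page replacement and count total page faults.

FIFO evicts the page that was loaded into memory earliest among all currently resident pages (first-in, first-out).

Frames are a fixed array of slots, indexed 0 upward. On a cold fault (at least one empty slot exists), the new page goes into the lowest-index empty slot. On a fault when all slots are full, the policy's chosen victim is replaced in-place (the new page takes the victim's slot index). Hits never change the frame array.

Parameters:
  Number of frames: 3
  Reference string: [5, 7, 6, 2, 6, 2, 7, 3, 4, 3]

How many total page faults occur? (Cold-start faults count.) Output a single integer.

Answer: 6

Derivation:
Step 0: ref 5 → FAULT, frames=[5,-,-]
Step 1: ref 7 → FAULT, frames=[5,7,-]
Step 2: ref 6 → FAULT, frames=[5,7,6]
Step 3: ref 2 → FAULT (evict 5), frames=[2,7,6]
Step 4: ref 6 → HIT, frames=[2,7,6]
Step 5: ref 2 → HIT, frames=[2,7,6]
Step 6: ref 7 → HIT, frames=[2,7,6]
Step 7: ref 3 → FAULT (evict 7), frames=[2,3,6]
Step 8: ref 4 → FAULT (evict 6), frames=[2,3,4]
Step 9: ref 3 → HIT, frames=[2,3,4]
Total faults: 6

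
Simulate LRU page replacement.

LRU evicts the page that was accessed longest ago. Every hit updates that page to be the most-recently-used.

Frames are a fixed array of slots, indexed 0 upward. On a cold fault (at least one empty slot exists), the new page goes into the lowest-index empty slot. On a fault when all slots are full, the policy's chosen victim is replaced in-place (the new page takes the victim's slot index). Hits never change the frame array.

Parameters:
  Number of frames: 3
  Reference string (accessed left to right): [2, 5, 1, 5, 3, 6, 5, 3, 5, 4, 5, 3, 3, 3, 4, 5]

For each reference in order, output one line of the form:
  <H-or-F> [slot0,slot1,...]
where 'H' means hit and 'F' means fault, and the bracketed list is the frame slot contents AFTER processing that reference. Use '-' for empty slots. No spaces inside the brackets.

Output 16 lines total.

F [2,-,-]
F [2,5,-]
F [2,5,1]
H [2,5,1]
F [3,5,1]
F [3,5,6]
H [3,5,6]
H [3,5,6]
H [3,5,6]
F [3,5,4]
H [3,5,4]
H [3,5,4]
H [3,5,4]
H [3,5,4]
H [3,5,4]
H [3,5,4]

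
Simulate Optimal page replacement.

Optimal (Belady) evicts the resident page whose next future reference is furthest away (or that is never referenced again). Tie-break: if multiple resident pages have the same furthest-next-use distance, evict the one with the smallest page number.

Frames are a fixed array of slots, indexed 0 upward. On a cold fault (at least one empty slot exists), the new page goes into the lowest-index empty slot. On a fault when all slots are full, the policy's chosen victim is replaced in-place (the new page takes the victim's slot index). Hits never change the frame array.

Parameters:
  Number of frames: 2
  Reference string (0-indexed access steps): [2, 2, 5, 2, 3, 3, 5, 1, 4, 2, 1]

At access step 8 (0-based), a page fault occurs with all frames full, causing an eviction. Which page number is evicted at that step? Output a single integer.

Answer: 5

Derivation:
Step 0: ref 2 -> FAULT, frames=[2,-]
Step 1: ref 2 -> HIT, frames=[2,-]
Step 2: ref 5 -> FAULT, frames=[2,5]
Step 3: ref 2 -> HIT, frames=[2,5]
Step 4: ref 3 -> FAULT, evict 2, frames=[3,5]
Step 5: ref 3 -> HIT, frames=[3,5]
Step 6: ref 5 -> HIT, frames=[3,5]
Step 7: ref 1 -> FAULT, evict 3, frames=[1,5]
Step 8: ref 4 -> FAULT, evict 5, frames=[1,4]
At step 8: evicted page 5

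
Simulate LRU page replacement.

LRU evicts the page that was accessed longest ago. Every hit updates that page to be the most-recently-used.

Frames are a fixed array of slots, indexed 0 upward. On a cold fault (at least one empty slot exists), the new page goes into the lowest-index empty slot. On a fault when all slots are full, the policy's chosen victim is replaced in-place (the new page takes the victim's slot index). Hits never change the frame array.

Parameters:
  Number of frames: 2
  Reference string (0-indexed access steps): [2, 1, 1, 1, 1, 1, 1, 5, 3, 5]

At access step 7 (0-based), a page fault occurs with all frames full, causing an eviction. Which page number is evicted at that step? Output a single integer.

Step 0: ref 2 -> FAULT, frames=[2,-]
Step 1: ref 1 -> FAULT, frames=[2,1]
Step 2: ref 1 -> HIT, frames=[2,1]
Step 3: ref 1 -> HIT, frames=[2,1]
Step 4: ref 1 -> HIT, frames=[2,1]
Step 5: ref 1 -> HIT, frames=[2,1]
Step 6: ref 1 -> HIT, frames=[2,1]
Step 7: ref 5 -> FAULT, evict 2, frames=[5,1]
At step 7: evicted page 2

Answer: 2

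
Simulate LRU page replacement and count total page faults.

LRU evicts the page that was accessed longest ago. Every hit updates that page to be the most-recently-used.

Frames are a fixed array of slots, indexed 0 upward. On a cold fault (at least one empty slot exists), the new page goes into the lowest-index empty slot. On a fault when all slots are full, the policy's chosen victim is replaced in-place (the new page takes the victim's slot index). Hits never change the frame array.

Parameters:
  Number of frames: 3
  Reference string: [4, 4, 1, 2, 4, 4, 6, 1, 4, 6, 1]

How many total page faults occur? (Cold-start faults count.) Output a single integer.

Step 0: ref 4 → FAULT, frames=[4,-,-]
Step 1: ref 4 → HIT, frames=[4,-,-]
Step 2: ref 1 → FAULT, frames=[4,1,-]
Step 3: ref 2 → FAULT, frames=[4,1,2]
Step 4: ref 4 → HIT, frames=[4,1,2]
Step 5: ref 4 → HIT, frames=[4,1,2]
Step 6: ref 6 → FAULT (evict 1), frames=[4,6,2]
Step 7: ref 1 → FAULT (evict 2), frames=[4,6,1]
Step 8: ref 4 → HIT, frames=[4,6,1]
Step 9: ref 6 → HIT, frames=[4,6,1]
Step 10: ref 1 → HIT, frames=[4,6,1]
Total faults: 5

Answer: 5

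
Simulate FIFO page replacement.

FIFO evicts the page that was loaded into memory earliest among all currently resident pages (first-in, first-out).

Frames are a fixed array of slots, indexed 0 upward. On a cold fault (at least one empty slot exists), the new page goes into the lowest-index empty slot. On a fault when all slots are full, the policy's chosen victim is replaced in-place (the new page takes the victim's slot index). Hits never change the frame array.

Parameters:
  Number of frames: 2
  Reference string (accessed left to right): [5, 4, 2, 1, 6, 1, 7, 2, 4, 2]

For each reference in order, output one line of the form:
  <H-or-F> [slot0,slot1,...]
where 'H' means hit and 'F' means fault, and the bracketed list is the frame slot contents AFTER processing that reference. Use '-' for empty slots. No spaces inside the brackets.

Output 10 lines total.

F [5,-]
F [5,4]
F [2,4]
F [2,1]
F [6,1]
H [6,1]
F [6,7]
F [2,7]
F [2,4]
H [2,4]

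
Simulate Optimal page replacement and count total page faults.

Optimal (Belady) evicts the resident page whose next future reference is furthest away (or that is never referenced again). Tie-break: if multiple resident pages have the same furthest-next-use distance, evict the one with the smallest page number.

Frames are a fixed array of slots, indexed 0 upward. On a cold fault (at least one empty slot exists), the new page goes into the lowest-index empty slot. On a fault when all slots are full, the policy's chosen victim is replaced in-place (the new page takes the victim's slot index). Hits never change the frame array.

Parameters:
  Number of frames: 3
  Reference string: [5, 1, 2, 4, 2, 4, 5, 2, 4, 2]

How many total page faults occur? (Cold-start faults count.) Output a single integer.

Step 0: ref 5 → FAULT, frames=[5,-,-]
Step 1: ref 1 → FAULT, frames=[5,1,-]
Step 2: ref 2 → FAULT, frames=[5,1,2]
Step 3: ref 4 → FAULT (evict 1), frames=[5,4,2]
Step 4: ref 2 → HIT, frames=[5,4,2]
Step 5: ref 4 → HIT, frames=[5,4,2]
Step 6: ref 5 → HIT, frames=[5,4,2]
Step 7: ref 2 → HIT, frames=[5,4,2]
Step 8: ref 4 → HIT, frames=[5,4,2]
Step 9: ref 2 → HIT, frames=[5,4,2]
Total faults: 4

Answer: 4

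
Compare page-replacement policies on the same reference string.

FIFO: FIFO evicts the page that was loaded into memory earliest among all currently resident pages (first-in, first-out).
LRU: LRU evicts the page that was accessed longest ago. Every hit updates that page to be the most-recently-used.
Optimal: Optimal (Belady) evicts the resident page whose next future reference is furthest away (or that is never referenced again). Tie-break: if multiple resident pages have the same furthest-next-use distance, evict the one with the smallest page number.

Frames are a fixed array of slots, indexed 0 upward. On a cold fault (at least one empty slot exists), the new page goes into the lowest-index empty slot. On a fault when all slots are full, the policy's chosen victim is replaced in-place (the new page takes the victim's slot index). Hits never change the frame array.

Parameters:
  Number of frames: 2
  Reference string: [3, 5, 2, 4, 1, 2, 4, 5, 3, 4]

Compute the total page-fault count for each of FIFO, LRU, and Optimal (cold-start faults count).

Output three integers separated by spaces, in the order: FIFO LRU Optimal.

Answer: 10 10 8

Derivation:
--- FIFO ---
  step 0: ref 3 -> FAULT, frames=[3,-] (faults so far: 1)
  step 1: ref 5 -> FAULT, frames=[3,5] (faults so far: 2)
  step 2: ref 2 -> FAULT, evict 3, frames=[2,5] (faults so far: 3)
  step 3: ref 4 -> FAULT, evict 5, frames=[2,4] (faults so far: 4)
  step 4: ref 1 -> FAULT, evict 2, frames=[1,4] (faults so far: 5)
  step 5: ref 2 -> FAULT, evict 4, frames=[1,2] (faults so far: 6)
  step 6: ref 4 -> FAULT, evict 1, frames=[4,2] (faults so far: 7)
  step 7: ref 5 -> FAULT, evict 2, frames=[4,5] (faults so far: 8)
  step 8: ref 3 -> FAULT, evict 4, frames=[3,5] (faults so far: 9)
  step 9: ref 4 -> FAULT, evict 5, frames=[3,4] (faults so far: 10)
  FIFO total faults: 10
--- LRU ---
  step 0: ref 3 -> FAULT, frames=[3,-] (faults so far: 1)
  step 1: ref 5 -> FAULT, frames=[3,5] (faults so far: 2)
  step 2: ref 2 -> FAULT, evict 3, frames=[2,5] (faults so far: 3)
  step 3: ref 4 -> FAULT, evict 5, frames=[2,4] (faults so far: 4)
  step 4: ref 1 -> FAULT, evict 2, frames=[1,4] (faults so far: 5)
  step 5: ref 2 -> FAULT, evict 4, frames=[1,2] (faults so far: 6)
  step 6: ref 4 -> FAULT, evict 1, frames=[4,2] (faults so far: 7)
  step 7: ref 5 -> FAULT, evict 2, frames=[4,5] (faults so far: 8)
  step 8: ref 3 -> FAULT, evict 4, frames=[3,5] (faults so far: 9)
  step 9: ref 4 -> FAULT, evict 5, frames=[3,4] (faults so far: 10)
  LRU total faults: 10
--- Optimal ---
  step 0: ref 3 -> FAULT, frames=[3,-] (faults so far: 1)
  step 1: ref 5 -> FAULT, frames=[3,5] (faults so far: 2)
  step 2: ref 2 -> FAULT, evict 3, frames=[2,5] (faults so far: 3)
  step 3: ref 4 -> FAULT, evict 5, frames=[2,4] (faults so far: 4)
  step 4: ref 1 -> FAULT, evict 4, frames=[2,1] (faults so far: 5)
  step 5: ref 2 -> HIT, frames=[2,1] (faults so far: 5)
  step 6: ref 4 -> FAULT, evict 1, frames=[2,4] (faults so far: 6)
  step 7: ref 5 -> FAULT, evict 2, frames=[5,4] (faults so far: 7)
  step 8: ref 3 -> FAULT, evict 5, frames=[3,4] (faults so far: 8)
  step 9: ref 4 -> HIT, frames=[3,4] (faults so far: 8)
  Optimal total faults: 8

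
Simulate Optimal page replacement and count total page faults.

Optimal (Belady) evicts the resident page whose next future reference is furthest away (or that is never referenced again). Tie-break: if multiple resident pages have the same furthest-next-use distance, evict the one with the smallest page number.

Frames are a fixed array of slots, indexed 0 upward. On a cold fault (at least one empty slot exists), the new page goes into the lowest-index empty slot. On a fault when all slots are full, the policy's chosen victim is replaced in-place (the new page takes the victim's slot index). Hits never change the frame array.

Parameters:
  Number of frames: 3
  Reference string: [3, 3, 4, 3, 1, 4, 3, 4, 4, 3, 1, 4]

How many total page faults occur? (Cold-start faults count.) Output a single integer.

Step 0: ref 3 → FAULT, frames=[3,-,-]
Step 1: ref 3 → HIT, frames=[3,-,-]
Step 2: ref 4 → FAULT, frames=[3,4,-]
Step 3: ref 3 → HIT, frames=[3,4,-]
Step 4: ref 1 → FAULT, frames=[3,4,1]
Step 5: ref 4 → HIT, frames=[3,4,1]
Step 6: ref 3 → HIT, frames=[3,4,1]
Step 7: ref 4 → HIT, frames=[3,4,1]
Step 8: ref 4 → HIT, frames=[3,4,1]
Step 9: ref 3 → HIT, frames=[3,4,1]
Step 10: ref 1 → HIT, frames=[3,4,1]
Step 11: ref 4 → HIT, frames=[3,4,1]
Total faults: 3

Answer: 3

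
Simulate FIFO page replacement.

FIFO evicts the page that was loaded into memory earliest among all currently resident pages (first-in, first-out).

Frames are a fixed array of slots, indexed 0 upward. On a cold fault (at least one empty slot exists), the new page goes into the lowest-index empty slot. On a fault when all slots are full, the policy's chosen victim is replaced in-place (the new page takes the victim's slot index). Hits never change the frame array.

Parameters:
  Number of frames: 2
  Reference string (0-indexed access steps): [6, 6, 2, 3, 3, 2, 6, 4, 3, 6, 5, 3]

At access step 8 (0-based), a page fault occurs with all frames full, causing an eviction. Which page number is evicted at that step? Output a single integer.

Answer: 6

Derivation:
Step 0: ref 6 -> FAULT, frames=[6,-]
Step 1: ref 6 -> HIT, frames=[6,-]
Step 2: ref 2 -> FAULT, frames=[6,2]
Step 3: ref 3 -> FAULT, evict 6, frames=[3,2]
Step 4: ref 3 -> HIT, frames=[3,2]
Step 5: ref 2 -> HIT, frames=[3,2]
Step 6: ref 6 -> FAULT, evict 2, frames=[3,6]
Step 7: ref 4 -> FAULT, evict 3, frames=[4,6]
Step 8: ref 3 -> FAULT, evict 6, frames=[4,3]
At step 8: evicted page 6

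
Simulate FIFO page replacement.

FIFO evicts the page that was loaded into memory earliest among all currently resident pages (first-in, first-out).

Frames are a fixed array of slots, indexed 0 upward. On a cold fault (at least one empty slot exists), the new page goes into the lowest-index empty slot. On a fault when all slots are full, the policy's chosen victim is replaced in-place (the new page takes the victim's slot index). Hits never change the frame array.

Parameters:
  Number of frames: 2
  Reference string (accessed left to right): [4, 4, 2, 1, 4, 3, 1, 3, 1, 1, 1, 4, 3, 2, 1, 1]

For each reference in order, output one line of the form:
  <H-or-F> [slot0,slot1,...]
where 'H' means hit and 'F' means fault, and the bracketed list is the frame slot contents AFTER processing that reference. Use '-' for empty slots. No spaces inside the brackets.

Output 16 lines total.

F [4,-]
H [4,-]
F [4,2]
F [1,2]
F [1,4]
F [3,4]
F [3,1]
H [3,1]
H [3,1]
H [3,1]
H [3,1]
F [4,1]
F [4,3]
F [2,3]
F [2,1]
H [2,1]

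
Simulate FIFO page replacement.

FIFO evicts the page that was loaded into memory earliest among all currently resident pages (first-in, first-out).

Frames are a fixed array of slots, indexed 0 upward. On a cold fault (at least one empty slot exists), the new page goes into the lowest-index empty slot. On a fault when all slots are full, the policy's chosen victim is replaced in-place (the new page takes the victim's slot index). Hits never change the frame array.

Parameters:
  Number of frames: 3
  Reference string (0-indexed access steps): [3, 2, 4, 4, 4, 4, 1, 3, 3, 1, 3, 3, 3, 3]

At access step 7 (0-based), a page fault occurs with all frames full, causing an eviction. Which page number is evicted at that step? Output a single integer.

Step 0: ref 3 -> FAULT, frames=[3,-,-]
Step 1: ref 2 -> FAULT, frames=[3,2,-]
Step 2: ref 4 -> FAULT, frames=[3,2,4]
Step 3: ref 4 -> HIT, frames=[3,2,4]
Step 4: ref 4 -> HIT, frames=[3,2,4]
Step 5: ref 4 -> HIT, frames=[3,2,4]
Step 6: ref 1 -> FAULT, evict 3, frames=[1,2,4]
Step 7: ref 3 -> FAULT, evict 2, frames=[1,3,4]
At step 7: evicted page 2

Answer: 2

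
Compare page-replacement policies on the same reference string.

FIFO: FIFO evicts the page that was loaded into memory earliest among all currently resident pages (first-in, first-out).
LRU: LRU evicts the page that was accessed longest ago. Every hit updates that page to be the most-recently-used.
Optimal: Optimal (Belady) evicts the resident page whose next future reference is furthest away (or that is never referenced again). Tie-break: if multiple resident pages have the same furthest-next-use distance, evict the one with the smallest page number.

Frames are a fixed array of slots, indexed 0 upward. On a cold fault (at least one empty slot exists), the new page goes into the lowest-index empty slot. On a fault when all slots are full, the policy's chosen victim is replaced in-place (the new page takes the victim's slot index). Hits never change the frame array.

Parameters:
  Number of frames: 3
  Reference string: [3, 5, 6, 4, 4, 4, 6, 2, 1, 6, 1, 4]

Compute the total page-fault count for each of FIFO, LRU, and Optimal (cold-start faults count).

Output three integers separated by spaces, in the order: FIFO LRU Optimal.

Answer: 8 7 6

Derivation:
--- FIFO ---
  step 0: ref 3 -> FAULT, frames=[3,-,-] (faults so far: 1)
  step 1: ref 5 -> FAULT, frames=[3,5,-] (faults so far: 2)
  step 2: ref 6 -> FAULT, frames=[3,5,6] (faults so far: 3)
  step 3: ref 4 -> FAULT, evict 3, frames=[4,5,6] (faults so far: 4)
  step 4: ref 4 -> HIT, frames=[4,5,6] (faults so far: 4)
  step 5: ref 4 -> HIT, frames=[4,5,6] (faults so far: 4)
  step 6: ref 6 -> HIT, frames=[4,5,6] (faults so far: 4)
  step 7: ref 2 -> FAULT, evict 5, frames=[4,2,6] (faults so far: 5)
  step 8: ref 1 -> FAULT, evict 6, frames=[4,2,1] (faults so far: 6)
  step 9: ref 6 -> FAULT, evict 4, frames=[6,2,1] (faults so far: 7)
  step 10: ref 1 -> HIT, frames=[6,2,1] (faults so far: 7)
  step 11: ref 4 -> FAULT, evict 2, frames=[6,4,1] (faults so far: 8)
  FIFO total faults: 8
--- LRU ---
  step 0: ref 3 -> FAULT, frames=[3,-,-] (faults so far: 1)
  step 1: ref 5 -> FAULT, frames=[3,5,-] (faults so far: 2)
  step 2: ref 6 -> FAULT, frames=[3,5,6] (faults so far: 3)
  step 3: ref 4 -> FAULT, evict 3, frames=[4,5,6] (faults so far: 4)
  step 4: ref 4 -> HIT, frames=[4,5,6] (faults so far: 4)
  step 5: ref 4 -> HIT, frames=[4,5,6] (faults so far: 4)
  step 6: ref 6 -> HIT, frames=[4,5,6] (faults so far: 4)
  step 7: ref 2 -> FAULT, evict 5, frames=[4,2,6] (faults so far: 5)
  step 8: ref 1 -> FAULT, evict 4, frames=[1,2,6] (faults so far: 6)
  step 9: ref 6 -> HIT, frames=[1,2,6] (faults so far: 6)
  step 10: ref 1 -> HIT, frames=[1,2,6] (faults so far: 6)
  step 11: ref 4 -> FAULT, evict 2, frames=[1,4,6] (faults so far: 7)
  LRU total faults: 7
--- Optimal ---
  step 0: ref 3 -> FAULT, frames=[3,-,-] (faults so far: 1)
  step 1: ref 5 -> FAULT, frames=[3,5,-] (faults so far: 2)
  step 2: ref 6 -> FAULT, frames=[3,5,6] (faults so far: 3)
  step 3: ref 4 -> FAULT, evict 3, frames=[4,5,6] (faults so far: 4)
  step 4: ref 4 -> HIT, frames=[4,5,6] (faults so far: 4)
  step 5: ref 4 -> HIT, frames=[4,5,6] (faults so far: 4)
  step 6: ref 6 -> HIT, frames=[4,5,6] (faults so far: 4)
  step 7: ref 2 -> FAULT, evict 5, frames=[4,2,6] (faults so far: 5)
  step 8: ref 1 -> FAULT, evict 2, frames=[4,1,6] (faults so far: 6)
  step 9: ref 6 -> HIT, frames=[4,1,6] (faults so far: 6)
  step 10: ref 1 -> HIT, frames=[4,1,6] (faults so far: 6)
  step 11: ref 4 -> HIT, frames=[4,1,6] (faults so far: 6)
  Optimal total faults: 6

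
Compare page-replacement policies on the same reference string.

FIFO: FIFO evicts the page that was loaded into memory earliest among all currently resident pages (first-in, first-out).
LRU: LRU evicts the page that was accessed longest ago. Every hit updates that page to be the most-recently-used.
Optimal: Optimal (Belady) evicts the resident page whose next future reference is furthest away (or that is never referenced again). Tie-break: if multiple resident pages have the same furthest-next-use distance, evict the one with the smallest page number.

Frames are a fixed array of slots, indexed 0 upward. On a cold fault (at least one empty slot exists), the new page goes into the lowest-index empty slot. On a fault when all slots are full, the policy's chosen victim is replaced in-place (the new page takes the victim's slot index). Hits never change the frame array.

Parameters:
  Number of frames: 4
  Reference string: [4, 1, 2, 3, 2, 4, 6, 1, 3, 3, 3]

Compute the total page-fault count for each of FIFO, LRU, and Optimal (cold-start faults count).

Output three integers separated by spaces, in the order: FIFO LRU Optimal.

Answer: 5 7 5

Derivation:
--- FIFO ---
  step 0: ref 4 -> FAULT, frames=[4,-,-,-] (faults so far: 1)
  step 1: ref 1 -> FAULT, frames=[4,1,-,-] (faults so far: 2)
  step 2: ref 2 -> FAULT, frames=[4,1,2,-] (faults so far: 3)
  step 3: ref 3 -> FAULT, frames=[4,1,2,3] (faults so far: 4)
  step 4: ref 2 -> HIT, frames=[4,1,2,3] (faults so far: 4)
  step 5: ref 4 -> HIT, frames=[4,1,2,3] (faults so far: 4)
  step 6: ref 6 -> FAULT, evict 4, frames=[6,1,2,3] (faults so far: 5)
  step 7: ref 1 -> HIT, frames=[6,1,2,3] (faults so far: 5)
  step 8: ref 3 -> HIT, frames=[6,1,2,3] (faults so far: 5)
  step 9: ref 3 -> HIT, frames=[6,1,2,3] (faults so far: 5)
  step 10: ref 3 -> HIT, frames=[6,1,2,3] (faults so far: 5)
  FIFO total faults: 5
--- LRU ---
  step 0: ref 4 -> FAULT, frames=[4,-,-,-] (faults so far: 1)
  step 1: ref 1 -> FAULT, frames=[4,1,-,-] (faults so far: 2)
  step 2: ref 2 -> FAULT, frames=[4,1,2,-] (faults so far: 3)
  step 3: ref 3 -> FAULT, frames=[4,1,2,3] (faults so far: 4)
  step 4: ref 2 -> HIT, frames=[4,1,2,3] (faults so far: 4)
  step 5: ref 4 -> HIT, frames=[4,1,2,3] (faults so far: 4)
  step 6: ref 6 -> FAULT, evict 1, frames=[4,6,2,3] (faults so far: 5)
  step 7: ref 1 -> FAULT, evict 3, frames=[4,6,2,1] (faults so far: 6)
  step 8: ref 3 -> FAULT, evict 2, frames=[4,6,3,1] (faults so far: 7)
  step 9: ref 3 -> HIT, frames=[4,6,3,1] (faults so far: 7)
  step 10: ref 3 -> HIT, frames=[4,6,3,1] (faults so far: 7)
  LRU total faults: 7
--- Optimal ---
  step 0: ref 4 -> FAULT, frames=[4,-,-,-] (faults so far: 1)
  step 1: ref 1 -> FAULT, frames=[4,1,-,-] (faults so far: 2)
  step 2: ref 2 -> FAULT, frames=[4,1,2,-] (faults so far: 3)
  step 3: ref 3 -> FAULT, frames=[4,1,2,3] (faults so far: 4)
  step 4: ref 2 -> HIT, frames=[4,1,2,3] (faults so far: 4)
  step 5: ref 4 -> HIT, frames=[4,1,2,3] (faults so far: 4)
  step 6: ref 6 -> FAULT, evict 2, frames=[4,1,6,3] (faults so far: 5)
  step 7: ref 1 -> HIT, frames=[4,1,6,3] (faults so far: 5)
  step 8: ref 3 -> HIT, frames=[4,1,6,3] (faults so far: 5)
  step 9: ref 3 -> HIT, frames=[4,1,6,3] (faults so far: 5)
  step 10: ref 3 -> HIT, frames=[4,1,6,3] (faults so far: 5)
  Optimal total faults: 5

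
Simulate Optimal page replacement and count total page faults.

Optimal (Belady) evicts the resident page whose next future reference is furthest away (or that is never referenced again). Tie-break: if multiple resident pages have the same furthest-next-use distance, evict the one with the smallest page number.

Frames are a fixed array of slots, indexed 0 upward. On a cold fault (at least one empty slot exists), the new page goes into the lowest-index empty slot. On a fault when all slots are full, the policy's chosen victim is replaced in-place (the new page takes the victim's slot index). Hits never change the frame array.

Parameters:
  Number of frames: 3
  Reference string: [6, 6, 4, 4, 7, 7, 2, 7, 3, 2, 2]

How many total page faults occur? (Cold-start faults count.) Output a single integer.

Answer: 5

Derivation:
Step 0: ref 6 → FAULT, frames=[6,-,-]
Step 1: ref 6 → HIT, frames=[6,-,-]
Step 2: ref 4 → FAULT, frames=[6,4,-]
Step 3: ref 4 → HIT, frames=[6,4,-]
Step 4: ref 7 → FAULT, frames=[6,4,7]
Step 5: ref 7 → HIT, frames=[6,4,7]
Step 6: ref 2 → FAULT (evict 4), frames=[6,2,7]
Step 7: ref 7 → HIT, frames=[6,2,7]
Step 8: ref 3 → FAULT (evict 6), frames=[3,2,7]
Step 9: ref 2 → HIT, frames=[3,2,7]
Step 10: ref 2 → HIT, frames=[3,2,7]
Total faults: 5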